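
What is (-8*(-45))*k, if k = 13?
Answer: 4680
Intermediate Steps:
(-8*(-45))*k = -8*(-45)*13 = 360*13 = 4680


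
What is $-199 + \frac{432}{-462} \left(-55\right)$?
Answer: $- \frac{1033}{7} \approx -147.57$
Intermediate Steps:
$-199 + \frac{432}{-462} \left(-55\right) = -199 + 432 \left(- \frac{1}{462}\right) \left(-55\right) = -199 - - \frac{360}{7} = -199 + \frac{360}{7} = - \frac{1033}{7}$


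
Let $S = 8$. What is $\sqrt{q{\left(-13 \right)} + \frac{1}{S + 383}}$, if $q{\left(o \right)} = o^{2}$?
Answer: $\frac{4 \sqrt{1614830}}{391} \approx 13.0$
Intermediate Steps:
$\sqrt{q{\left(-13 \right)} + \frac{1}{S + 383}} = \sqrt{\left(-13\right)^{2} + \frac{1}{8 + 383}} = \sqrt{169 + \frac{1}{391}} = \sqrt{\frac{66080}{391}} = \frac{4 \sqrt{1614830}}{391}$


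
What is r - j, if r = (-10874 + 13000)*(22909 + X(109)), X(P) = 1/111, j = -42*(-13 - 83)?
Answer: 5405757848/111 ≈ 4.8701e+7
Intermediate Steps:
j = 4032 (j = -42*(-96) = 4032)
X(P) = 1/111
r = 5406205400/111 (r = (-10874 + 13000)*(22909 + 1/111) = 2126*(2542900/111) = 5406205400/111 ≈ 4.8705e+7)
r - j = 5406205400/111 - 1*4032 = 5406205400/111 - 4032 = 5405757848/111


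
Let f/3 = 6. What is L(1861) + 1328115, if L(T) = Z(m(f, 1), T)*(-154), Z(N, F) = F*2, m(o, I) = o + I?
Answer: 754927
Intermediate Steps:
f = 18 (f = 3*6 = 18)
m(o, I) = I + o
Z(N, F) = 2*F
L(T) = -308*T (L(T) = (2*T)*(-154) = -308*T)
L(1861) + 1328115 = -308*1861 + 1328115 = -573188 + 1328115 = 754927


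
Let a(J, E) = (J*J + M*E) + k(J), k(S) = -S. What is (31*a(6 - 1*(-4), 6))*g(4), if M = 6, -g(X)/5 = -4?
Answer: 78120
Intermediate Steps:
g(X) = 20 (g(X) = -5*(-4) = 20)
a(J, E) = J² - J + 6*E (a(J, E) = (J*J + 6*E) - J = (J² + 6*E) - J = J² - J + 6*E)
(31*a(6 - 1*(-4), 6))*g(4) = (31*((6 - 1*(-4))² - (6 - 1*(-4)) + 6*6))*20 = (31*((6 + 4)² - (6 + 4) + 36))*20 = (31*(10² - 1*10 + 36))*20 = (31*(100 - 10 + 36))*20 = (31*126)*20 = 3906*20 = 78120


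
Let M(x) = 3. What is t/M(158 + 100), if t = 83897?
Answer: 83897/3 ≈ 27966.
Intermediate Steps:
t/M(158 + 100) = 83897/3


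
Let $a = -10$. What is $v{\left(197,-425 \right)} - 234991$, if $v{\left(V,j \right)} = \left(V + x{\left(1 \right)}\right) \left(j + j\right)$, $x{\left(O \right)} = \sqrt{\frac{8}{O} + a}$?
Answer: $-402441 - 850 i \sqrt{2} \approx -4.0244 \cdot 10^{5} - 1202.1 i$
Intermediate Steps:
$x{\left(O \right)} = \sqrt{-10 + \frac{8}{O}}$ ($x{\left(O \right)} = \sqrt{\frac{8}{O} - 10} = \sqrt{-10 + \frac{8}{O}}$)
$v{\left(V,j \right)} = 2 j \left(V + i \sqrt{2}\right)$ ($v{\left(V,j \right)} = \left(V + \sqrt{-10 + \frac{8}{1}}\right) \left(j + j\right) = \left(V + \sqrt{-10 + 8 \cdot 1}\right) 2 j = \left(V + \sqrt{-10 + 8}\right) 2 j = \left(V + \sqrt{-2}\right) 2 j = \left(V + i \sqrt{2}\right) 2 j = 2 j \left(V + i \sqrt{2}\right)$)
$v{\left(197,-425 \right)} - 234991 = 2 \left(-425\right) \left(197 + i \sqrt{2}\right) - 234991 = \left(-167450 - 850 i \sqrt{2}\right) - 234991 = -402441 - 850 i \sqrt{2}$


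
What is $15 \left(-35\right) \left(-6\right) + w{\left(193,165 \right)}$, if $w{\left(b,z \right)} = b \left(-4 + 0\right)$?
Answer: $2378$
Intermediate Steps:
$w{\left(b,z \right)} = - 4 b$ ($w{\left(b,z \right)} = b \left(-4\right) = - 4 b$)
$15 \left(-35\right) \left(-6\right) + w{\left(193,165 \right)} = 15 \left(-35\right) \left(-6\right) - 772 = \left(-525\right) \left(-6\right) - 772 = 3150 - 772 = 2378$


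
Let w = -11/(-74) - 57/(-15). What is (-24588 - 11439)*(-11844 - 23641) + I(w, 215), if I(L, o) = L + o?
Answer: 473014776161/370 ≈ 1.2784e+9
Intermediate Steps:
w = 1461/370 (w = -11*(-1/74) - 57*(-1/15) = 11/74 + 19/5 = 1461/370 ≈ 3.9486)
(-24588 - 11439)*(-11844 - 23641) + I(w, 215) = (-24588 - 11439)*(-11844 - 23641) + (1461/370 + 215) = -36027*(-35485) + 81011/370 = 1278418095 + 81011/370 = 473014776161/370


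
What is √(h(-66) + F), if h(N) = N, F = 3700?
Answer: √3634 ≈ 60.283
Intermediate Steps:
√(h(-66) + F) = √(-66 + 3700) = √3634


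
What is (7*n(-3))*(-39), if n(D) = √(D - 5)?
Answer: -546*I*√2 ≈ -772.16*I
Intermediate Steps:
n(D) = √(-5 + D)
(7*n(-3))*(-39) = (7*√(-5 - 3))*(-39) = (7*√(-8))*(-39) = (7*(2*I*√2))*(-39) = (14*I*√2)*(-39) = -546*I*√2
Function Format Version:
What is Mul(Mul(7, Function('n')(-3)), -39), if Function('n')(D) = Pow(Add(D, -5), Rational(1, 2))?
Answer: Mul(-546, I, Pow(2, Rational(1, 2))) ≈ Mul(-772.16, I)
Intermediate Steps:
Function('n')(D) = Pow(Add(-5, D), Rational(1, 2))
Mul(Mul(7, Function('n')(-3)), -39) = Mul(Mul(7, Pow(Add(-5, -3), Rational(1, 2))), -39) = Mul(Mul(7, Pow(-8, Rational(1, 2))), -39) = Mul(Mul(7, Mul(2, I, Pow(2, Rational(1, 2)))), -39) = Mul(Mul(14, I, Pow(2, Rational(1, 2))), -39) = Mul(-546, I, Pow(2, Rational(1, 2)))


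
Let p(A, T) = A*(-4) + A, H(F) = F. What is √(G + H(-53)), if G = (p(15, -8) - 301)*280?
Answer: I*√96933 ≈ 311.34*I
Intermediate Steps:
p(A, T) = -3*A (p(A, T) = -4*A + A = -3*A)
G = -96880 (G = (-3*15 - 301)*280 = (-45 - 301)*280 = -346*280 = -96880)
√(G + H(-53)) = √(-96880 - 53) = √(-96933) = I*√96933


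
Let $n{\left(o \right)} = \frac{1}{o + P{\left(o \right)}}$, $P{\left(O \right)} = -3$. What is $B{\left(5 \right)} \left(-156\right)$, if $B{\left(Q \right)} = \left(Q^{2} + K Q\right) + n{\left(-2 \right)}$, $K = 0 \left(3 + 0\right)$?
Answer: $- \frac{19344}{5} \approx -3868.8$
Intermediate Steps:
$n{\left(o \right)} = \frac{1}{-3 + o}$ ($n{\left(o \right)} = \frac{1}{o - 3} = \frac{1}{-3 + o}$)
$K = 0$ ($K = 0 \cdot 3 = 0$)
$B{\left(Q \right)} = - \frac{1}{5} + Q^{2}$ ($B{\left(Q \right)} = \left(Q^{2} + 0 Q\right) + \frac{1}{-3 - 2} = \left(Q^{2} + 0\right) + \frac{1}{-5} = Q^{2} - \frac{1}{5} = - \frac{1}{5} + Q^{2}$)
$B{\left(5 \right)} \left(-156\right) = \left(- \frac{1}{5} + 5^{2}\right) \left(-156\right) = \left(- \frac{1}{5} + 25\right) \left(-156\right) = \frac{124}{5} \left(-156\right) = - \frac{19344}{5}$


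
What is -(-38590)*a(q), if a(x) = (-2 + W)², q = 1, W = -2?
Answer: 617440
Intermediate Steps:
a(x) = 16 (a(x) = (-2 - 2)² = (-4)² = 16)
-(-38590)*a(q) = -(-38590)*16 = -1135*(-544) = 617440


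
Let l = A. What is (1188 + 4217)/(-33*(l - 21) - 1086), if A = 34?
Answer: -1081/303 ≈ -3.5677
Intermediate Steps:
l = 34
(1188 + 4217)/(-33*(l - 21) - 1086) = (1188 + 4217)/(-33*(34 - 21) - 1086) = 5405/(-33*13 - 1086) = 5405/(-429 - 1086) = 5405/(-1515) = 5405*(-1/1515) = -1081/303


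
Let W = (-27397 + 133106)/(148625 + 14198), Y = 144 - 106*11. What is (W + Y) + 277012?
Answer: 44937625479/162823 ≈ 2.7599e+5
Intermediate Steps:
Y = -1022 (Y = 144 - 1166 = -1022)
W = 105709/162823 ≈ 0.64923
(W + Y) + 277012 = (105709/162823 - 1022) + 277012 = -166299397/162823 + 277012 = 44937625479/162823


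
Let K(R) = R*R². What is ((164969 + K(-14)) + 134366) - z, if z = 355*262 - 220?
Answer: 203801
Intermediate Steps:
z = 92790 (z = 93010 - 220 = 92790)
K(R) = R³
((164969 + K(-14)) + 134366) - z = ((164969 + (-14)³) + 134366) - 1*92790 = ((164969 - 2744) + 134366) - 92790 = (162225 + 134366) - 92790 = 296591 - 92790 = 203801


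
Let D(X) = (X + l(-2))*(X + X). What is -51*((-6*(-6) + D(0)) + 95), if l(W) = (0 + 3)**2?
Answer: -6681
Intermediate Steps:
l(W) = 9 (l(W) = 3**2 = 9)
D(X) = 2*X*(9 + X) (D(X) = (X + 9)*(X + X) = (9 + X)*(2*X) = 2*X*(9 + X))
-51*((-6*(-6) + D(0)) + 95) = -51*((-6*(-6) + 2*0*(9 + 0)) + 95) = -51*((36 + 2*0*9) + 95) = -51*((36 + 0) + 95) = -51*(36 + 95) = -51*131 = -6681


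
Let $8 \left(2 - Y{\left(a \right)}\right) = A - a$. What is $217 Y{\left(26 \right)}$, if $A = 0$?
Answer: $\frac{4557}{4} \approx 1139.3$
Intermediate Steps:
$Y{\left(a \right)} = 2 + \frac{a}{8}$ ($Y{\left(a \right)} = 2 - \frac{0 - a}{8} = 2 - \frac{\left(-1\right) a}{8} = 2 + \frac{a}{8}$)
$217 Y{\left(26 \right)} = 217 \left(2 + \frac{1}{8} \cdot 26\right) = 217 \left(2 + \frac{13}{4}\right) = 217 \cdot \frac{21}{4} = \frac{4557}{4}$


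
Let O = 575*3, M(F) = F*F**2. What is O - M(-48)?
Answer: 112317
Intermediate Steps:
M(F) = F**3
O = 1725
O - M(-48) = 1725 - 1*(-48)**3 = 1725 - 1*(-110592) = 1725 + 110592 = 112317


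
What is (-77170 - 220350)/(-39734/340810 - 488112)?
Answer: 50698895600/83176745227 ≈ 0.60953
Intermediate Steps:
(-77170 - 220350)/(-39734/340810 - 488112) = -297520/(-39734*1/340810 - 488112) = -297520/(-19867/170405 - 488112) = -297520/(-83176745227/170405) = -297520*(-170405/83176745227) = 50698895600/83176745227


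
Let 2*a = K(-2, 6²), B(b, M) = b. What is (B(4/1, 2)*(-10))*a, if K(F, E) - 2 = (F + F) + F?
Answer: 80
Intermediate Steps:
K(F, E) = 2 + 3*F (K(F, E) = 2 + ((F + F) + F) = 2 + (2*F + F) = 2 + 3*F)
a = -2 (a = (2 + 3*(-2))/2 = (2 - 6)/2 = (½)*(-4) = -2)
(B(4/1, 2)*(-10))*a = ((4/1)*(-10))*(-2) = ((4*1)*(-10))*(-2) = (4*(-10))*(-2) = -40*(-2) = 80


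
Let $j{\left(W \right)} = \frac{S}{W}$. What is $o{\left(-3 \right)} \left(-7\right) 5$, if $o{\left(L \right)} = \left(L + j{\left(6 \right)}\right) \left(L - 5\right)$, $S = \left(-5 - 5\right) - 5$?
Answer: $-1540$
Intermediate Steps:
$S = -15$ ($S = -10 - 5 = -15$)
$j{\left(W \right)} = - \frac{15}{W}$
$o{\left(L \right)} = \left(-5 + L\right) \left(- \frac{5}{2} + L\right)$ ($o{\left(L \right)} = \left(L - \frac{15}{6}\right) \left(L - 5\right) = \left(L - \frac{5}{2}\right) \left(-5 + L\right) = \left(- \frac{5}{2} + L\right) \left(-5 + L\right) = \left(-5 + L\right) \left(- \frac{5}{2} + L\right)$)
$o{\left(-3 \right)} \left(-7\right) 5 = \left(\frac{25}{2} + \left(-3\right)^{2} - - \frac{45}{2}\right) \left(-7\right) 5 = \left(\frac{25}{2} + 9 + \frac{45}{2}\right) \left(-7\right) 5 = 44 \left(-7\right) 5 = \left(-308\right) 5 = -1540$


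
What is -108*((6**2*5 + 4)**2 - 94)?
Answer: -3646296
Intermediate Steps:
-108*((6**2*5 + 4)**2 - 94) = -108*((36*5 + 4)**2 - 94) = -108*((180 + 4)**2 - 94) = -108*(184**2 - 94) = -108*(33856 - 94) = -108*33762 = -3646296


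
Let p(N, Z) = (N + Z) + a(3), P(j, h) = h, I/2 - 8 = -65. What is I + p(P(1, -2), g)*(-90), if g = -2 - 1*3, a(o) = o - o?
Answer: 516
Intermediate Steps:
I = -114 (I = 16 + 2*(-65) = 16 - 130 = -114)
a(o) = 0
g = -5 (g = -2 - 3 = -5)
p(N, Z) = N + Z (p(N, Z) = (N + Z) + 0 = N + Z)
I + p(P(1, -2), g)*(-90) = -114 + (-2 - 5)*(-90) = -114 - 7*(-90) = -114 + 630 = 516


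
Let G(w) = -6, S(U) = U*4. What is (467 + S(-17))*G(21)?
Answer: -2394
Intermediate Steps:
S(U) = 4*U
(467 + S(-17))*G(21) = (467 + 4*(-17))*(-6) = (467 - 68)*(-6) = 399*(-6) = -2394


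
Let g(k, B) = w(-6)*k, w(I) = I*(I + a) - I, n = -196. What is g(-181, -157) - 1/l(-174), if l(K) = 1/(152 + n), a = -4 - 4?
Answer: -16246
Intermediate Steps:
a = -8
w(I) = -I + I*(-8 + I) (w(I) = I*(I - 8) - I = I*(-8 + I) - I = -I + I*(-8 + I))
g(k, B) = 90*k (g(k, B) = (-6*(-9 - 6))*k = (-6*(-15))*k = 90*k)
l(K) = -1/44 (l(K) = 1/(152 - 196) = 1/(-44) = -1/44)
g(-181, -157) - 1/l(-174) = 90*(-181) - 1/(-1/44) = -16290 - 1*(-44) = -16290 + 44 = -16246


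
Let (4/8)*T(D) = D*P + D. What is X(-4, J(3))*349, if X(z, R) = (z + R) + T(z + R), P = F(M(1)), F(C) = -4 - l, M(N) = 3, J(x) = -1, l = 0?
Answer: 8725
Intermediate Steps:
F(C) = -4 (F(C) = -4 - 1*0 = -4 + 0 = -4)
P = -4
T(D) = -6*D (T(D) = 2*(D*(-4) + D) = 2*(-4*D + D) = 2*(-3*D) = -6*D)
X(z, R) = -5*R - 5*z (X(z, R) = (z + R) - 6*(z + R) = (R + z) - 6*(R + z) = (R + z) + (-6*R - 6*z) = -5*R - 5*z)
X(-4, J(3))*349 = (-5*(-1) - 5*(-4))*349 = (5 + 20)*349 = 25*349 = 8725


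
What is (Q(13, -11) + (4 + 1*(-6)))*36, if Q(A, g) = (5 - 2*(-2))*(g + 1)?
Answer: -3312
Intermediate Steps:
Q(A, g) = 9 + 9*g (Q(A, g) = (5 + 4)*(1 + g) = 9*(1 + g) = 9 + 9*g)
(Q(13, -11) + (4 + 1*(-6)))*36 = ((9 + 9*(-11)) + (4 + 1*(-6)))*36 = ((9 - 99) + (4 - 6))*36 = (-90 - 2)*36 = -92*36 = -3312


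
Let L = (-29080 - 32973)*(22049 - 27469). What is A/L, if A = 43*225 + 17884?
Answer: 27559/336327260 ≈ 8.1941e-5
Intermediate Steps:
L = 336327260 (L = -62053*(-5420) = 336327260)
A = 27559 (A = 9675 + 17884 = 27559)
A/L = 27559/336327260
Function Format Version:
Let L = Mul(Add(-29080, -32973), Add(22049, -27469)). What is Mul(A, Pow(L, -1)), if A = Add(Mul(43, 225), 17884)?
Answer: Rational(27559, 336327260) ≈ 8.1941e-5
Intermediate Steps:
L = 336327260 (L = Mul(-62053, -5420) = 336327260)
A = 27559 (A = Add(9675, 17884) = 27559)
Mul(A, Pow(L, -1)) = Mul(27559, Pow(336327260, -1)) = Mul(27559, Rational(1, 336327260)) = Rational(27559, 336327260)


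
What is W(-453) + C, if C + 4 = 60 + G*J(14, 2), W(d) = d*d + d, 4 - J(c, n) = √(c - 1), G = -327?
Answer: 203504 + 327*√13 ≈ 2.0468e+5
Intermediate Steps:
J(c, n) = 4 - √(-1 + c) (J(c, n) = 4 - √(c - 1) = 4 - √(-1 + c))
W(d) = d + d² (W(d) = d² + d = d + d²)
C = -1252 + 327*√13 (C = -4 + (60 - 327*(4 - √(-1 + 14))) = -4 + (60 - 327*(4 - √13)) = -4 + (60 + (-1308 + 327*√13)) = -4 + (-1248 + 327*√13) = -1252 + 327*√13 ≈ -72.985)
W(-453) + C = -453*(1 - 453) + (-1252 + 327*√13) = -453*(-452) + (-1252 + 327*√13) = 204756 + (-1252 + 327*√13) = 203504 + 327*√13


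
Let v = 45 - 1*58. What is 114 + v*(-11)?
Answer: 257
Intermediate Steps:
v = -13 (v = 45 - 58 = -13)
114 + v*(-11) = 114 - 13*(-11) = 114 + 143 = 257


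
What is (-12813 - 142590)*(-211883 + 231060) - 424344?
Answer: -2980587675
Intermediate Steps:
(-12813 - 142590)*(-211883 + 231060) - 424344 = -155403*19177 - 424344 = -2980163331 - 424344 = -2980587675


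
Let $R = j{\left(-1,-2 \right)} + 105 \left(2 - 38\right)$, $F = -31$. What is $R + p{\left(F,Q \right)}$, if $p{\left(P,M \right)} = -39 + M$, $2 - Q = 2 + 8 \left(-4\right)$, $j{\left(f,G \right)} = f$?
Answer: $-3788$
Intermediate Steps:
$Q = 32$ ($Q = 2 - \left(2 + 8 \left(-4\right)\right) = 2 - \left(2 - 32\right) = 2 - -30 = 2 + 30 = 32$)
$R = -3781$ ($R = -1 + 105 \left(2 - 38\right) = -1 + 105 \left(-36\right) = -1 - 3780 = -3781$)
$R + p{\left(F,Q \right)} = -3781 + \left(-39 + 32\right) = -3781 - 7 = -3788$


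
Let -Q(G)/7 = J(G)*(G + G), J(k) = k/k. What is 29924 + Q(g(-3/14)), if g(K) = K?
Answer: 29927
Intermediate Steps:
J(k) = 1
Q(G) = -14*G (Q(G) = -7*(G + G) = -7*2*G = -14*G)
29924 + Q(g(-3/14)) = 29924 - (-42)/14 = 29924 - 14*(-3/14) = 29924 + 3 = 29927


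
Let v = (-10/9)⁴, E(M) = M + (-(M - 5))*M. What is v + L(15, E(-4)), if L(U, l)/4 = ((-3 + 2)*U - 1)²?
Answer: 6728464/6561 ≈ 1025.5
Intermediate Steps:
E(M) = M + M*(5 - M) (E(M) = M + (-(-5 + M))*M = M + (5 - M)*M = M + M*(5 - M))
L(U, l) = 4*(-1 - U)² (L(U, l) = 4*((-3 + 2)*U - 1)² = 4*(-U - 1)² = 4*(-1 - U)²)
v = 10000/6561 (v = (-10*⅑)⁴ = (-10/9)⁴ = 10000/6561 ≈ 1.5242)
v + L(15, E(-4)) = 10000/6561 + 4*(1 + 15)² = 10000/6561 + 4*16² = 10000/6561 + 4*256 = 10000/6561 + 1024 = 6728464/6561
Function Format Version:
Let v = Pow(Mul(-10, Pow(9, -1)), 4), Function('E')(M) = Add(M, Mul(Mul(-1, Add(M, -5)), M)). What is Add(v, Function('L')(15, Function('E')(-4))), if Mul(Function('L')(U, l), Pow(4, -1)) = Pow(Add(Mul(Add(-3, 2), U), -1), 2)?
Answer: Rational(6728464, 6561) ≈ 1025.5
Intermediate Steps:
Function('E')(M) = Add(M, Mul(M, Add(5, Mul(-1, M)))) (Function('E')(M) = Add(M, Mul(Mul(-1, Add(-5, M)), M)) = Add(M, Mul(Add(5, Mul(-1, M)), M)) = Add(M, Mul(M, Add(5, Mul(-1, M)))))
Function('L')(U, l) = Mul(4, Pow(Add(-1, Mul(-1, U)), 2)) (Function('L')(U, l) = Mul(4, Pow(Add(Mul(Add(-3, 2), U), -1), 2)) = Mul(4, Pow(Add(Mul(-1, U), -1), 2)) = Mul(4, Pow(Add(-1, Mul(-1, U)), 2)))
v = Rational(10000, 6561) (v = Pow(Mul(-10, Rational(1, 9)), 4) = Pow(Rational(-10, 9), 4) = Rational(10000, 6561) ≈ 1.5242)
Add(v, Function('L')(15, Function('E')(-4))) = Add(Rational(10000, 6561), Mul(4, Pow(Add(1, 15), 2))) = Add(Rational(10000, 6561), Mul(4, Pow(16, 2))) = Add(Rational(10000, 6561), Mul(4, 256)) = Add(Rational(10000, 6561), 1024) = Rational(6728464, 6561)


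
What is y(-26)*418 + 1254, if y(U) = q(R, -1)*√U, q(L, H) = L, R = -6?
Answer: 1254 - 2508*I*√26 ≈ 1254.0 - 12788.0*I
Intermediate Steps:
y(U) = -6*√U
y(-26)*418 + 1254 = -6*I*√26*418 + 1254 = -2508*I*√26 + 1254 = 1254 - 2508*I*√26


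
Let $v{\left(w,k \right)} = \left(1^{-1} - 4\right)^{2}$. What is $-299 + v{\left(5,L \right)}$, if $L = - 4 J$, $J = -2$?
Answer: $-290$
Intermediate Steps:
$L = 8$ ($L = \left(-4\right) \left(-2\right) = 8$)
$v{\left(w,k \right)} = 9$ ($v{\left(w,k \right)} = \left(1 - 4\right)^{2} = \left(-3\right)^{2} = 9$)
$-299 + v{\left(5,L \right)} = -299 + 9 = -290$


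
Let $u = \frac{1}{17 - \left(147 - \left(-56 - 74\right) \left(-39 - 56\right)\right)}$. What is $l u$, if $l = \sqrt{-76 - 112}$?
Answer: $\frac{i \sqrt{47}}{6110} \approx 0.001122 i$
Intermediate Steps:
$l = 2 i \sqrt{47}$ ($l = \sqrt{-188} = 2 i \sqrt{47} \approx 13.711 i$)
$u = \frac{1}{12220}$ ($u = \frac{1}{17 - -12203} = \frac{1}{17 + \left(-147 + 12350\right)} = \frac{1}{17 + 12203} = \frac{1}{12220} \approx 8.1833 \cdot 10^{-5}$)
$l u = 2 i \sqrt{47} \cdot \frac{1}{12220} = \frac{i \sqrt{47}}{6110}$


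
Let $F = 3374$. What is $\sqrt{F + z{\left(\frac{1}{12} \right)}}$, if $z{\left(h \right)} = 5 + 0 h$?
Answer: $\sqrt{3379} \approx 58.129$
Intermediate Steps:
$z{\left(h \right)} = 5$ ($z{\left(h \right)} = 5 + 0 = 5$)
$\sqrt{F + z{\left(\frac{1}{12} \right)}} = \sqrt{3374 + 5} = \sqrt{3379}$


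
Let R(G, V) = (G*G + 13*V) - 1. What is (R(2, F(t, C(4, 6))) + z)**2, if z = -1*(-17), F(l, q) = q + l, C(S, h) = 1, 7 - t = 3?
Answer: 7225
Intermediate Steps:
t = 4 (t = 7 - 1*3 = 7 - 3 = 4)
F(l, q) = l + q
R(G, V) = -1 + G**2 + 13*V (R(G, V) = (G**2 + 13*V) - 1 = -1 + G**2 + 13*V)
z = 17
(R(2, F(t, C(4, 6))) + z)**2 = ((-1 + 2**2 + 13*(4 + 1)) + 17)**2 = ((-1 + 4 + 13*5) + 17)**2 = ((-1 + 4 + 65) + 17)**2 = (68 + 17)**2 = 85**2 = 7225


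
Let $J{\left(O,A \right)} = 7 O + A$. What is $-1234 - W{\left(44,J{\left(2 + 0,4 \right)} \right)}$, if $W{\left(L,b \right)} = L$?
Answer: $-1278$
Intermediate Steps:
$J{\left(O,A \right)} = A + 7 O$
$-1234 - W{\left(44,J{\left(2 + 0,4 \right)} \right)} = -1234 - 44 = -1278$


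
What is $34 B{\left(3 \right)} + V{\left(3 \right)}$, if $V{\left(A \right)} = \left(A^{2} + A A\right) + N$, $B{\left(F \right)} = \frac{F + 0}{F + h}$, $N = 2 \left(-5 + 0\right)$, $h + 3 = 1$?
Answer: $110$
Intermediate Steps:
$h = -2$ ($h = -3 + 1 = -2$)
$N = -10$ ($N = 2 \left(-5\right) = -10$)
$B{\left(F \right)} = \frac{F}{-2 + F}$ ($B{\left(F \right)} = \frac{F + 0}{F - 2} = \frac{F}{-2 + F}$)
$V{\left(A \right)} = -10 + 2 A^{2}$ ($V{\left(A \right)} = \left(A^{2} + A A\right) - 10 = \left(A^{2} + A^{2}\right) - 10 = 2 A^{2} - 10 = -10 + 2 A^{2}$)
$34 B{\left(3 \right)} + V{\left(3 \right)} = 34 \frac{3}{-2 + 3} - \left(10 - 2 \cdot 3^{2}\right) = 34 \cdot \frac{3}{1} + \left(-10 + 2 \cdot 9\right) = 34 \cdot 3 \cdot 1 + \left(-10 + 18\right) = 34 \cdot 3 + 8 = 102 + 8 = 110$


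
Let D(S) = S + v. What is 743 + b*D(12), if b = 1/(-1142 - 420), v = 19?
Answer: 1160535/1562 ≈ 742.98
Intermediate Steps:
b = -1/1562 (b = 1/(-1562) = -1/1562 ≈ -0.00064021)
D(S) = 19 + S (D(S) = S + 19 = 19 + S)
743 + b*D(12) = 743 - (19 + 12)/1562 = 743 - 1/1562*31 = 743 - 31/1562 = 1160535/1562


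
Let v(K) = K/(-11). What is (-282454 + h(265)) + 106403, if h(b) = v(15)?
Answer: -1936576/11 ≈ -1.7605e+5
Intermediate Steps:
v(K) = -K/11 (v(K) = K*(-1/11) = -K/11)
h(b) = -15/11 (h(b) = -1/11*15 = -15/11)
(-282454 + h(265)) + 106403 = (-282454 - 15/11) + 106403 = -3107009/11 + 106403 = -1936576/11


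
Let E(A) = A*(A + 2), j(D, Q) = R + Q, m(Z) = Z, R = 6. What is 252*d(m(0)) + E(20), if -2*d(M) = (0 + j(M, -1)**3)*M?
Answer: 440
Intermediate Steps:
j(D, Q) = 6 + Q
E(A) = A*(2 + A)
d(M) = -125*M/2 (d(M) = -(0 + (6 - 1)**3)*M/2 = -(0 + 5**3)*M/2 = -(0 + 125)*M/2 = -125*M/2)
252*d(m(0)) + E(20) = 252*(-125/2*0) + 20*(2 + 20) = 252*0 + 20*22 = 0 + 440 = 440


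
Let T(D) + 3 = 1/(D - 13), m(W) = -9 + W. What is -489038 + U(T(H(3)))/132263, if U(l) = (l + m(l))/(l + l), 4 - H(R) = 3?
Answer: -2393220420687/4893731 ≈ -4.8904e+5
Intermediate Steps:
H(R) = 1 (H(R) = 4 - 1*3 = 4 - 3 = 1)
T(D) = -3 + 1/(-13 + D) (T(D) = -3 + 1/(D - 13) = -3 + 1/(-13 + D))
U(l) = (-9 + 2*l)/(2*l) (U(l) = (l + (-9 + l))/(l + l) = (-9 + 2*l)/((2*l)) = (-9 + 2*l)*(1/(2*l)) = (-9 + 2*l)/(2*l))
-489038 + U(T(H(3)))/132263 = -489038 + ((-9/2 + (40 - 3*1)/(-13 + 1))/(((40 - 3*1)/(-13 + 1))))/132263 = -489038 + ((-9/2 + (40 - 3)/(-12))/(((40 - 3)/(-12))))*(1/132263) = -489038 + ((-9/2 - 1/12*37)/((-1/12*37)))*(1/132263) = -489038 + ((-9/2 - 37/12)/(-37/12))*(1/132263) = -489038 - 12/37*(-91/12)*(1/132263) = -489038 + (91/37)*(1/132263) = -489038 + 91/4893731 = -2393220420687/4893731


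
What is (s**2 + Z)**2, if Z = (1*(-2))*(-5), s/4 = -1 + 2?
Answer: 676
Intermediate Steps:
s = 4 (s = 4*(-1 + 2) = 4*1 = 4)
Z = 10 (Z = -2*(-5) = 10)
(s**2 + Z)**2 = (4**2 + 10)**2 = (16 + 10)**2 = 26**2 = 676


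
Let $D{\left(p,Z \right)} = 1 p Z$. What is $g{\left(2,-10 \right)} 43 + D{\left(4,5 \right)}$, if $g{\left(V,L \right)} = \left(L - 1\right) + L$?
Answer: $-883$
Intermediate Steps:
$D{\left(p,Z \right)} = Z p$ ($D{\left(p,Z \right)} = 1 Z p = Z p$)
$g{\left(V,L \right)} = -1 + 2 L$ ($g{\left(V,L \right)} = \left(L - 1\right) + L = \left(-1 + L\right) + L = -1 + 2 L$)
$g{\left(2,-10 \right)} 43 + D{\left(4,5 \right)} = \left(-1 + 2 \left(-10\right)\right) 43 + 5 \cdot 4 = \left(-1 - 20\right) 43 + 20 = \left(-21\right) 43 + 20 = -903 + 20 = -883$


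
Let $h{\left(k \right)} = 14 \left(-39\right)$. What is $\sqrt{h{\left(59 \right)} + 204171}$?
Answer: $15 \sqrt{905} \approx 451.25$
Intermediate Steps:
$h{\left(k \right)} = -546$
$\sqrt{h{\left(59 \right)} + 204171} = \sqrt{-546 + 204171} = \sqrt{203625} = 15 \sqrt{905}$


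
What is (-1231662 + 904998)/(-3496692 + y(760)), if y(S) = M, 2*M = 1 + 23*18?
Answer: 653328/6992969 ≈ 0.093426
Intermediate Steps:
M = 415/2 (M = (1 + 23*18)/2 = (1 + 414)/2 = (½)*415 = 415/2 ≈ 207.50)
y(S) = 415/2
(-1231662 + 904998)/(-3496692 + y(760)) = (-1231662 + 904998)/(-3496692 + 415/2) = -326664/(-6992969/2) = -326664*(-2/6992969) = 653328/6992969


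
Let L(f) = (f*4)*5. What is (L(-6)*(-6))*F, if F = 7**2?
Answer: 35280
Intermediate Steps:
F = 49
L(f) = 20*f (L(f) = (4*f)*5 = 20*f)
(L(-6)*(-6))*F = ((20*(-6))*(-6))*49 = -120*(-6)*49 = 720*49 = 35280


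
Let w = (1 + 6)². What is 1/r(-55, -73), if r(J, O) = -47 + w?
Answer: ½ ≈ 0.50000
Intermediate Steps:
w = 49 (w = 7² = 49)
r(J, O) = 2 (r(J, O) = -47 + 49 = 2)
1/r(-55, -73) = 1/2 = ½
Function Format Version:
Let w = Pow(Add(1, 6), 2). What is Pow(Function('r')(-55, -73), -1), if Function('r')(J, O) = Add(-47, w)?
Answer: Rational(1, 2) ≈ 0.50000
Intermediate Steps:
w = 49 (w = Pow(7, 2) = 49)
Function('r')(J, O) = 2 (Function('r')(J, O) = Add(-47, 49) = 2)
Pow(Function('r')(-55, -73), -1) = Pow(2, -1) = Rational(1, 2)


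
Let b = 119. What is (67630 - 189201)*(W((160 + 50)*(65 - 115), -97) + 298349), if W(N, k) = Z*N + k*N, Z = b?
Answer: -8187685279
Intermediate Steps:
Z = 119
W(N, k) = 119*N + N*k (W(N, k) = 119*N + k*N = 119*N + N*k)
(67630 - 189201)*(W((160 + 50)*(65 - 115), -97) + 298349) = (67630 - 189201)*(((160 + 50)*(65 - 115))*(119 - 97) + 298349) = -121571*((210*(-50))*22 + 298349) = -121571*(-10500*22 + 298349) = -121571*(-231000 + 298349) = -121571*67349 = -8187685279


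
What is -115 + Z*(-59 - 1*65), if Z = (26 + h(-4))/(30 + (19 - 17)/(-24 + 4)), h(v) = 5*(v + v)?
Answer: -17025/299 ≈ -56.940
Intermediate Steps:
h(v) = 10*v (h(v) = 5*(2*v) = 10*v)
Z = -140/299 (Z = (26 + 10*(-4))/(30 + (19 - 17)/(-24 + 4)) = (26 - 40)/(30 + 2/(-20)) = -14/(30 + 2*(-1/20)) = -14/(30 - ⅒) = -14/299/10 = -14*10/299 = -140/299 ≈ -0.46823)
-115 + Z*(-59 - 1*65) = -115 - 140*(-59 - 1*65)/299 = -115 - 140*(-59 - 65)/299 = -115 - 140/299*(-124) = -115 + 17360/299 = -17025/299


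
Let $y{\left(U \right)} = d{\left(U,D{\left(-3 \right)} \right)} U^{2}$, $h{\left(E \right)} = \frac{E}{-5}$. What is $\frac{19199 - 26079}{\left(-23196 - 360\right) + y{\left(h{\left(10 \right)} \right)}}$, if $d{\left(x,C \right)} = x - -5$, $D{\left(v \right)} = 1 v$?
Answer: $\frac{860}{2943} \approx 0.29222$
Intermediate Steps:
$D{\left(v \right)} = v$
$d{\left(x,C \right)} = 5 + x$ ($d{\left(x,C \right)} = x + 5 = 5 + x$)
$h{\left(E \right)} = - \frac{E}{5}$ ($h{\left(E \right)} = E \left(- \frac{1}{5}\right) = - \frac{E}{5}$)
$y{\left(U \right)} = U^{2} \left(5 + U\right)$ ($y{\left(U \right)} = \left(5 + U\right) U^{2} = U^{2} \left(5 + U\right)$)
$\frac{19199 - 26079}{\left(-23196 - 360\right) + y{\left(h{\left(10 \right)} \right)}} = \frac{19199 - 26079}{\left(-23196 - 360\right) + \left(\left(- \frac{1}{5}\right) 10\right)^{2} \left(5 - 2\right)} = - \frac{6880}{-23556 + \left(-2\right)^{2} \left(5 - 2\right)} = - \frac{6880}{-23556 + 4 \cdot 3} = - \frac{6880}{-23556 + 12} = - \frac{6880}{-23544} = \left(-6880\right) \left(- \frac{1}{23544}\right) = \frac{860}{2943}$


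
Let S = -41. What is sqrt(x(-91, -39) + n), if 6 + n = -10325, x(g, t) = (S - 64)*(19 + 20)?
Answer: I*sqrt(14426) ≈ 120.11*I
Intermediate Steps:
x(g, t) = -4095 (x(g, t) = (-41 - 64)*(19 + 20) = -105*39 = -4095)
n = -10331 (n = -6 - 10325 = -10331)
sqrt(x(-91, -39) + n) = sqrt(-4095 - 10331) = sqrt(-14426) = I*sqrt(14426)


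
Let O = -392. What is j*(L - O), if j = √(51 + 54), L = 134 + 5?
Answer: 531*√105 ≈ 5441.1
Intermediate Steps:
L = 139
j = √105 ≈ 10.247
j*(L - O) = √105*(139 - 1*(-392)) = √105*(139 + 392) = √105*531 = 531*√105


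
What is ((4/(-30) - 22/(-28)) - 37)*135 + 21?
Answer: -68403/14 ≈ -4885.9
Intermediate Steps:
((4/(-30) - 22/(-28)) - 37)*135 + 21 = ((4*(-1/30) - 22*(-1/28)) - 37)*135 + 21 = ((-2/15 + 11/14) - 37)*135 + 21 = (137/210 - 37)*135 + 21 = -7633/210*135 + 21 = -68697/14 + 21 = -68403/14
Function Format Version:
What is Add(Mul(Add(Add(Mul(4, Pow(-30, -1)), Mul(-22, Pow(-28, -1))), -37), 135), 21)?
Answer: Rational(-68403, 14) ≈ -4885.9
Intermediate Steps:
Add(Mul(Add(Add(Mul(4, Pow(-30, -1)), Mul(-22, Pow(-28, -1))), -37), 135), 21) = Add(Mul(Add(Add(Mul(4, Rational(-1, 30)), Mul(-22, Rational(-1, 28))), -37), 135), 21) = Add(Mul(Add(Add(Rational(-2, 15), Rational(11, 14)), -37), 135), 21) = Add(Mul(Add(Rational(137, 210), -37), 135), 21) = Add(Mul(Rational(-7633, 210), 135), 21) = Add(Rational(-68697, 14), 21) = Rational(-68403, 14)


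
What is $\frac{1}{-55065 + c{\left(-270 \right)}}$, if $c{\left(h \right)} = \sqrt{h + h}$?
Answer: $- \frac{3671}{202143651} - \frac{2 i \sqrt{15}}{1010718255} \approx -1.816 \cdot 10^{-5} - 7.6638 \cdot 10^{-9} i$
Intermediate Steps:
$c{\left(h \right)} = \sqrt{2} \sqrt{h}$ ($c{\left(h \right)} = \sqrt{2 h} = \sqrt{2} \sqrt{h}$)
$\frac{1}{-55065 + c{\left(-270 \right)}} = \frac{1}{-55065 + \sqrt{2} \sqrt{-270}} = \frac{1}{-55065 + \sqrt{2} \cdot 3 i \sqrt{30}} = \frac{1}{-55065 + 6 i \sqrt{15}}$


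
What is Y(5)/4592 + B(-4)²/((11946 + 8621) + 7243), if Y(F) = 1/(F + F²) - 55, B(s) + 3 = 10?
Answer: -260723/25540704 ≈ -0.010208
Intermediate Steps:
B(s) = 7 (B(s) = -3 + 10 = 7)
Y(F) = -55 + 1/(F + F²)
Y(5)/4592 + B(-4)²/((11946 + 8621) + 7243) = ((1 - 55*5 - 55*5²)/(5*(1 + 5)))/4592 + 7²/((11946 + 8621) + 7243) = ((⅕)*(1 - 275 - 55*25)/6)*(1/4592) + 49/(20567 + 7243) = ((⅕)*(⅙)*(1 - 275 - 1375))*(1/4592) + 49/27810 = ((⅕)*(⅙)*(-1649))*(1/4592) + 49*(1/27810) = -1649/30*1/4592 + 49/27810 = -1649/137760 + 49/27810 = -260723/25540704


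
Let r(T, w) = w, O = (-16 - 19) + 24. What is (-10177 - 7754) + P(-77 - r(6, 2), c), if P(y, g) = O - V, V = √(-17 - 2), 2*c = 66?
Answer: -17942 - I*√19 ≈ -17942.0 - 4.3589*I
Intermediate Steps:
c = 33 (c = (½)*66 = 33)
O = -11 (O = -35 + 24 = -11)
V = I*√19 (V = √(-19) = I*√19 ≈ 4.3589*I)
P(y, g) = -11 - I*√19
(-10177 - 7754) + P(-77 - r(6, 2), c) = (-10177 - 7754) + (-11 - I*√19) = -17931 + (-11 - I*√19) = -17942 - I*√19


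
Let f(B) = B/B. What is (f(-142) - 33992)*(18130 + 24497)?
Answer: -1448934357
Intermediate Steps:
f(B) = 1
(f(-142) - 33992)*(18130 + 24497) = (1 - 33992)*(18130 + 24497) = -33991*42627 = -1448934357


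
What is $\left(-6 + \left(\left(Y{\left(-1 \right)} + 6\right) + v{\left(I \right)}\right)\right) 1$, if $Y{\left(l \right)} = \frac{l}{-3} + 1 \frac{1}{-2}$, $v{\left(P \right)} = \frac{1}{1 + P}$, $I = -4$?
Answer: $- \frac{1}{2} \approx -0.5$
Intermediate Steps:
$Y{\left(l \right)} = - \frac{1}{2} - \frac{l}{3}$ ($Y{\left(l \right)} = l \left(- \frac{1}{3}\right) + 1 \left(- \frac{1}{2}\right) = - \frac{l}{3} - \frac{1}{2} = - \frac{1}{2} - \frac{l}{3}$)
$\left(-6 + \left(\left(Y{\left(-1 \right)} + 6\right) + v{\left(I \right)}\right)\right) 1 = \left(-6 + \left(\left(\left(- \frac{1}{2} - - \frac{1}{3}\right) + 6\right) + \frac{1}{1 - 4}\right)\right) 1 = \left(-6 + \left(\left(\left(- \frac{1}{2} + \frac{1}{3}\right) + 6\right) + \frac{1}{-3}\right)\right) 1 = \left(-6 + \left(\left(- \frac{1}{6} + 6\right) - \frac{1}{3}\right)\right) 1 = \left(-6 + \left(\frac{35}{6} - \frac{1}{3}\right)\right) 1 = \left(-6 + \frac{11}{2}\right) 1 = \left(- \frac{1}{2}\right) 1 = - \frac{1}{2}$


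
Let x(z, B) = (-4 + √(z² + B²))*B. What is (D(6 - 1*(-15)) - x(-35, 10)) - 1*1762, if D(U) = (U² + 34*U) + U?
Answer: -546 - 50*√53 ≈ -910.01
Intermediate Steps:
x(z, B) = B*(-4 + √(B² + z²)) (x(z, B) = (-4 + √(B² + z²))*B = B*(-4 + √(B² + z²)))
D(U) = U² + 35*U
(D(6 - 1*(-15)) - x(-35, 10)) - 1*1762 = ((6 - 1*(-15))*(35 + (6 - 1*(-15))) - 10*(-4 + √(10² + (-35)²))) - 1*1762 = ((6 + 15)*(35 + (6 + 15)) - 10*(-4 + √(100 + 1225))) - 1762 = (21*(35 + 21) - 10*(-4 + √1325)) - 1762 = (21*56 - 10*(-4 + 5*√53)) - 1762 = (1176 - (-40 + 50*√53)) - 1762 = (1176 + (40 - 50*√53)) - 1762 = (1216 - 50*√53) - 1762 = -546 - 50*√53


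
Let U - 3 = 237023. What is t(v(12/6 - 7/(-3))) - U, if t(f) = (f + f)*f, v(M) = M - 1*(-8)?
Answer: -2130496/9 ≈ -2.3672e+5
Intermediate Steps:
v(M) = 8 + M (v(M) = M + 8 = 8 + M)
U = 237026 (U = 3 + 237023 = 237026)
t(f) = 2*f² (t(f) = (2*f)*f = 2*f²)
t(v(12/6 - 7/(-3))) - U = 2*(8 + (12/6 - 7/(-3)))² - 1*237026 = 2*(8 + (12*(⅙) - 7*(-⅓)))² - 237026 = 2*(8 + (2 + 7/3))² - 237026 = 2*(8 + 13/3)² - 237026 = 2*(37/3)² - 237026 = 2*(1369/9) - 237026 = 2738/9 - 237026 = -2130496/9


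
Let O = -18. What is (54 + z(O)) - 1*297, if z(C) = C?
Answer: -261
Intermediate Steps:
(54 + z(O)) - 1*297 = (54 - 18) - 1*297 = 36 - 297 = -261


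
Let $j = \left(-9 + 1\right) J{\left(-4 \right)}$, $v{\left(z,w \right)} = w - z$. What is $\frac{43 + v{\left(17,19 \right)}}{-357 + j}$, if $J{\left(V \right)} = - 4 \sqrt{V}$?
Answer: $- \frac{3213}{26309} - \frac{576 i}{26309} \approx -0.12213 - 0.021894 i$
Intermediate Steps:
$j = 64 i$ ($j = \left(-9 + 1\right) \left(- 4 \sqrt{-4}\right) = - 8 \left(- 4 \cdot 2 i\right) = - 8 \left(- 8 i\right) = 64 i \approx 64.0 i$)
$\frac{43 + v{\left(17,19 \right)}}{-357 + j} = \frac{43 + \left(19 - 17\right)}{-357 + 64 i} = \left(43 + \left(19 - 17\right)\right) \frac{-357 - 64 i}{131545} = \left(43 + 2\right) \frac{-357 - 64 i}{131545} = 45 \frac{-357 - 64 i}{131545} = \frac{9 \left(-357 - 64 i\right)}{26309}$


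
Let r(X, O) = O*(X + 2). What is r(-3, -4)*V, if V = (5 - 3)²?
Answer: 16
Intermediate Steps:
r(X, O) = O*(2 + X)
V = 4 (V = 2² = 4)
r(-3, -4)*V = -4*(2 - 3)*4 = -4*(-1)*4 = 4*4 = 16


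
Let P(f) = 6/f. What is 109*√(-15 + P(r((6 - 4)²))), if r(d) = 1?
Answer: 327*I ≈ 327.0*I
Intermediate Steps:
109*√(-15 + P(r((6 - 4)²))) = 109*√(-15 + 6/1) = 109*√(-15 + 6*1) = 109*√(-15 + 6) = 109*√(-9) = 109*(3*I) = 327*I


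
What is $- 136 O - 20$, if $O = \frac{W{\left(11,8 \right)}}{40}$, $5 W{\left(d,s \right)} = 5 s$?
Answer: $- \frac{236}{5} \approx -47.2$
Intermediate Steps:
$W{\left(d,s \right)} = s$ ($W{\left(d,s \right)} = \frac{5 s}{5} = s$)
$O = \frac{1}{5}$ ($O = \frac{8}{40} = 8 \cdot \frac{1}{40} = \frac{1}{5} \approx 0.2$)
$- 136 O - 20 = \left(-136\right) \frac{1}{5} - 20 = - \frac{136}{5} - 20 = - \frac{236}{5}$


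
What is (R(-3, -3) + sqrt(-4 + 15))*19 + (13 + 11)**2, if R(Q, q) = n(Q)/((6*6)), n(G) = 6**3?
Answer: 690 + 19*sqrt(11) ≈ 753.02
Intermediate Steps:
n(G) = 216
R(Q, q) = 6 (R(Q, q) = 216/((6*6)) = 216/36 = 216*(1/36) = 6)
(R(-3, -3) + sqrt(-4 + 15))*19 + (13 + 11)**2 = (6 + sqrt(-4 + 15))*19 + (13 + 11)**2 = (6 + sqrt(11))*19 + 24**2 = (114 + 19*sqrt(11)) + 576 = 690 + 19*sqrt(11)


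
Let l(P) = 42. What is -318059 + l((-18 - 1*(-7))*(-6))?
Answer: -318017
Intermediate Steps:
-318059 + l((-18 - 1*(-7))*(-6)) = -318059 + 42 = -318017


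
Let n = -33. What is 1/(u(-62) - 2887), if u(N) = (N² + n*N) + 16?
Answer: 1/3019 ≈ 0.00033124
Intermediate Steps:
u(N) = 16 + N² - 33*N (u(N) = (N² - 33*N) + 16 = 16 + N² - 33*N)
1/(u(-62) - 2887) = 1/((16 + (-62)² - 33*(-62)) - 2887) = 1/((16 + 3844 + 2046) - 2887) = 1/(5906 - 2887) = 1/3019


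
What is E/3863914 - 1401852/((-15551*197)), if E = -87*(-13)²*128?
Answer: -885560580/30043863307 ≈ -0.029476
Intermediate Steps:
E = -1881984 (E = -87*169*128 = -14703*128 = -1881984)
E/3863914 - 1401852/((-15551*197)) = -1881984/3863914 - 1401852/((-15551*197)) = -1881984*1/3863914 - 1401852/(-3063547) = -940992/1931957 - 1401852*(-1/3063547) = -940992/1931957 + 7116/15551 = -885560580/30043863307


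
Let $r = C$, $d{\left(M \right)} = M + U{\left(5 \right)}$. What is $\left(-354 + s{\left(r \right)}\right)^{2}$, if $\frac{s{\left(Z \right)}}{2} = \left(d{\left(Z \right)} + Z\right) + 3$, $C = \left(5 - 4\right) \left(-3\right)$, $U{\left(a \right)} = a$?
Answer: $122500$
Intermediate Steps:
$C = -3$ ($C = 1 \left(-3\right) = -3$)
$d{\left(M \right)} = 5 + M$ ($d{\left(M \right)} = M + 5 = 5 + M$)
$r = -3$
$s{\left(Z \right)} = 16 + 4 Z$ ($s{\left(Z \right)} = 2 \left(\left(\left(5 + Z\right) + Z\right) + 3\right) = 2 \left(\left(5 + 2 Z\right) + 3\right) = 2 \left(8 + 2 Z\right) = 16 + 4 Z$)
$\left(-354 + s{\left(r \right)}\right)^{2} = \left(-354 + \left(16 + 4 \left(-3\right)\right)\right)^{2} = \left(-354 + \left(16 - 12\right)\right)^{2} = \left(-354 + 4\right)^{2} = \left(-350\right)^{2} = 122500$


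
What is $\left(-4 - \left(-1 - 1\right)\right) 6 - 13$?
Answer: $-25$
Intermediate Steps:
$\left(-4 - \left(-1 - 1\right)\right) 6 - 13 = \left(-4 - -2\right) 6 - 13 = \left(-4 + 2\right) 6 - 13 = \left(-2\right) 6 - 13 = -12 - 13 = -25$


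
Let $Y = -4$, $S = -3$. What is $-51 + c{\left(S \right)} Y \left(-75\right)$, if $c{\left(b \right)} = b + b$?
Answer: $-1851$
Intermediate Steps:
$c{\left(b \right)} = 2 b$
$-51 + c{\left(S \right)} Y \left(-75\right) = -51 + 2 \left(-3\right) \left(-4\right) \left(-75\right) = -51 + \left(-6\right) \left(-4\right) \left(-75\right) = -51 + 24 \left(-75\right) = -51 - 1800 = -1851$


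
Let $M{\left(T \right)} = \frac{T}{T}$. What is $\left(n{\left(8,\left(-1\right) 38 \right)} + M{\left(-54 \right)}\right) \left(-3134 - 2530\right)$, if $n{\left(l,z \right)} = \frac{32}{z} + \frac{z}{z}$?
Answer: $- \frac{124608}{19} \approx -6558.3$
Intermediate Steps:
$M{\left(T \right)} = 1$
$n{\left(l,z \right)} = 1 + \frac{32}{z}$ ($n{\left(l,z \right)} = \frac{32}{z} + 1 = 1 + \frac{32}{z}$)
$\left(n{\left(8,\left(-1\right) 38 \right)} + M{\left(-54 \right)}\right) \left(-3134 - 2530\right) = \left(\frac{32 - 38}{\left(-1\right) 38} + 1\right) \left(-3134 - 2530\right) = \left(\frac{32 - 38}{-38} + 1\right) \left(-5664\right) = \left(\left(- \frac{1}{38}\right) \left(-6\right) + 1\right) \left(-5664\right) = \left(\frac{3}{19} + 1\right) \left(-5664\right) = \frac{22}{19} \left(-5664\right) = - \frac{124608}{19}$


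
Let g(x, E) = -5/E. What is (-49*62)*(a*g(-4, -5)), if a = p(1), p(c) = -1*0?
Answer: 0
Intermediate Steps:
p(c) = 0
a = 0
(-49*62)*(a*g(-4, -5)) = (-49*62)*(0*(-5/(-5))) = -0*(-5*(-1/5)) = -0 = -3038*0 = 0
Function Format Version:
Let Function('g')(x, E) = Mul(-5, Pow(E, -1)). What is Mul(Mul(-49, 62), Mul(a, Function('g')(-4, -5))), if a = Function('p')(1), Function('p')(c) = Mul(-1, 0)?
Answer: 0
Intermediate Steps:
Function('p')(c) = 0
a = 0
Mul(Mul(-49, 62), Mul(a, Function('g')(-4, -5))) = Mul(Mul(-49, 62), Mul(0, Mul(-5, Pow(-5, -1)))) = Mul(-3038, Mul(0, Mul(-5, Rational(-1, 5)))) = Mul(-3038, Mul(0, 1)) = Mul(-3038, 0) = 0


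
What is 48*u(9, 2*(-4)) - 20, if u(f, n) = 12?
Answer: 556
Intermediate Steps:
48*u(9, 2*(-4)) - 20 = 48*12 - 20 = 576 - 20 = 556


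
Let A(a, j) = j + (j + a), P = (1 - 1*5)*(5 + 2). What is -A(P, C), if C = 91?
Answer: -154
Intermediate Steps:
P = -28 (P = (1 - 5)*7 = -4*7 = -28)
A(a, j) = a + 2*j (A(a, j) = j + (a + j) = a + 2*j)
-A(P, C) = -(-28 + 2*91) = -(-28 + 182) = -1*154 = -154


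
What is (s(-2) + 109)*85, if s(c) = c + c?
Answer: 8925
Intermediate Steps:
s(c) = 2*c
(s(-2) + 109)*85 = (2*(-2) + 109)*85 = (-4 + 109)*85 = 105*85 = 8925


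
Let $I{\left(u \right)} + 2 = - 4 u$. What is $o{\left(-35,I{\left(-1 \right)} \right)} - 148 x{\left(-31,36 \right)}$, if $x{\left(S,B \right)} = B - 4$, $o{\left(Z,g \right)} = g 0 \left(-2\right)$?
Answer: $-4736$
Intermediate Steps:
$I{\left(u \right)} = -2 - 4 u$
$o{\left(Z,g \right)} = 0$ ($o{\left(Z,g \right)} = 0 \left(-2\right) = 0$)
$x{\left(S,B \right)} = -4 + B$
$o{\left(-35,I{\left(-1 \right)} \right)} - 148 x{\left(-31,36 \right)} = 0 - 148 \left(-4 + 36\right) = 0 - 4736 = -4736$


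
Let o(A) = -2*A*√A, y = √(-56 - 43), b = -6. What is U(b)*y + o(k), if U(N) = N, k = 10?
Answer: -20*√10 - 18*I*√11 ≈ -63.246 - 59.699*I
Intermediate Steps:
y = 3*I*√11 (y = √(-99) = 3*I*√11 ≈ 9.9499*I)
o(A) = -2*A^(3/2)
U(b)*y + o(k) = -18*I*√11 - 20*√10 = -20*√10 - 18*I*√11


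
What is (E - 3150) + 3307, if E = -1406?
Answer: -1249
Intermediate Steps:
(E - 3150) + 3307 = (-1406 - 3150) + 3307 = -4556 + 3307 = -1249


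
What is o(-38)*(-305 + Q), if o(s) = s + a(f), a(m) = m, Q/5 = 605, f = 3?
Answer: -95200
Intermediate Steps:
Q = 3025 (Q = 5*605 = 3025)
o(s) = 3 + s (o(s) = s + 3 = 3 + s)
o(-38)*(-305 + Q) = (3 - 38)*(-305 + 3025) = -35*2720 = -95200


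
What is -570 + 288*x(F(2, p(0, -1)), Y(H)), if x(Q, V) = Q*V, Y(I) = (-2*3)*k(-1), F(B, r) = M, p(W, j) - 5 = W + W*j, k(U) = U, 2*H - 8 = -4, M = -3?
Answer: -5754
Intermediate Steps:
H = 2 (H = 4 + (½)*(-4) = 4 - 2 = 2)
p(W, j) = 5 + W + W*j (p(W, j) = 5 + (W + W*j) = 5 + W + W*j)
F(B, r) = -3
Y(I) = 6 (Y(I) = -2*3*(-1) = -6*(-1) = 6)
-570 + 288*x(F(2, p(0, -1)), Y(H)) = -570 + 288*(-3*6) = -570 + 288*(-18) = -570 - 5184 = -5754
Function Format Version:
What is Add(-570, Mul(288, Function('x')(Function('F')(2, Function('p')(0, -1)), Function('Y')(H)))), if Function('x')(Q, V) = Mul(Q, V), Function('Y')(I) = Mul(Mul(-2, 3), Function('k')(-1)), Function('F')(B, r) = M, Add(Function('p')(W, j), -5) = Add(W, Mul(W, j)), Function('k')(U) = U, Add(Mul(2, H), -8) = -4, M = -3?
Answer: -5754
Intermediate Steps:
H = 2 (H = Add(4, Mul(Rational(1, 2), -4)) = Add(4, -2) = 2)
Function('p')(W, j) = Add(5, W, Mul(W, j)) (Function('p')(W, j) = Add(5, Add(W, Mul(W, j))) = Add(5, W, Mul(W, j)))
Function('F')(B, r) = -3
Function('Y')(I) = 6 (Function('Y')(I) = Mul(Mul(-2, 3), -1) = Mul(-6, -1) = 6)
Add(-570, Mul(288, Function('x')(Function('F')(2, Function('p')(0, -1)), Function('Y')(H)))) = Add(-570, Mul(288, Mul(-3, 6))) = Add(-570, Mul(288, -18)) = Add(-570, -5184) = -5754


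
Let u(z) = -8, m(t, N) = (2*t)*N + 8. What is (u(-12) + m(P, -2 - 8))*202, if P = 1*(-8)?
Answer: 32320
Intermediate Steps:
P = -8
m(t, N) = 8 + 2*N*t (m(t, N) = 2*N*t + 8 = 8 + 2*N*t)
(u(-12) + m(P, -2 - 8))*202 = (-8 + (8 + 2*(-2 - 8)*(-8)))*202 = (-8 + (8 + 2*(-10)*(-8)))*202 = (-8 + (8 + 160))*202 = (-8 + 168)*202 = 160*202 = 32320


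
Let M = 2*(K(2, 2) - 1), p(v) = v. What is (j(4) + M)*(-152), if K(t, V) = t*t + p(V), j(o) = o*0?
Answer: -1520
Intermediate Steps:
j(o) = 0
K(t, V) = V + t² (K(t, V) = t*t + V = t² + V = V + t²)
M = 10 (M = 2*((2 + 2²) - 1) = 2*((2 + 4) - 1) = 2*(6 - 1) = 2*5 = 10)
(j(4) + M)*(-152) = (0 + 10)*(-152) = 10*(-152) = -1520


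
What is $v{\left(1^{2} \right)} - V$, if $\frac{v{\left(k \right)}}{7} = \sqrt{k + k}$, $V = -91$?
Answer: $91 + 7 \sqrt{2} \approx 100.9$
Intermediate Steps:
$v{\left(k \right)} = 7 \sqrt{2} \sqrt{k}$ ($v{\left(k \right)} = 7 \sqrt{k + k} = 7 \sqrt{2 k} = 7 \sqrt{2} \sqrt{k}$)
$v{\left(1^{2} \right)} - V = 7 \sqrt{2} \sqrt{1^{2}} - -91 = 7 \sqrt{2} \sqrt{1} + 91 = 7 \sqrt{2} \cdot 1 + 91 = 7 \sqrt{2} + 91 = 91 + 7 \sqrt{2}$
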